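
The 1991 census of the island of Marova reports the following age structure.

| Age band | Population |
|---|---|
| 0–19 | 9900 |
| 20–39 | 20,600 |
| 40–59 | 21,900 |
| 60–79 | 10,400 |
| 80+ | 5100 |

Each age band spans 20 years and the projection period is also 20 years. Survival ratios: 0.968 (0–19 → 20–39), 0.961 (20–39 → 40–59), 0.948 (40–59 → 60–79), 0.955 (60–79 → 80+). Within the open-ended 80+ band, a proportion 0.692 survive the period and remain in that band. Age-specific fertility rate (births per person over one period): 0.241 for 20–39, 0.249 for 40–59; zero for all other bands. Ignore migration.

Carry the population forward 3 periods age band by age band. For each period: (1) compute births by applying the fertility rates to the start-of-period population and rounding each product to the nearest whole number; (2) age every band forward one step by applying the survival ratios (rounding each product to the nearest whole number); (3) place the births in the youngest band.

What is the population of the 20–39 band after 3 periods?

(Groups numbered youngest = 1 to oldest = 5.)
Period 1:
Births: 20600 × 0.241 = 4965 ; 21900 × 0.249 = 5453 → total 10418
Group 2: 9900 × 0.968 = 9583
Group 3: 20600 × 0.961 = 19797
Group 4: 21900 × 0.948 = 20761
Group 5: 10400 × 0.955 + 5100 × 0.692 = 9932 + 3529 = 13461
→ [10418, 9583, 19797, 20761, 13461]
Period 2:
Births: 9583 × 0.241 = 2310 ; 19797 × 0.249 = 4929 → total 7239
Group 2: 10418 × 0.968 = 10085
Group 3: 9583 × 0.961 = 9209
Group 4: 19797 × 0.948 = 18768
Group 5: 20761 × 0.955 + 13461 × 0.692 = 19827 + 9315 = 29142
→ [7239, 10085, 9209, 18768, 29142]
Period 3:
Births: 10085 × 0.241 = 2430 ; 9209 × 0.249 = 2293 → total 4723
Group 2: 7239 × 0.968 = 7007
Group 3: 10085 × 0.961 = 9692
Group 4: 9209 × 0.948 = 8730
Group 5: 18768 × 0.955 + 29142 × 0.692 = 17923 + 20166 = 38089
→ [4723, 7007, 9692, 8730, 38089]

7007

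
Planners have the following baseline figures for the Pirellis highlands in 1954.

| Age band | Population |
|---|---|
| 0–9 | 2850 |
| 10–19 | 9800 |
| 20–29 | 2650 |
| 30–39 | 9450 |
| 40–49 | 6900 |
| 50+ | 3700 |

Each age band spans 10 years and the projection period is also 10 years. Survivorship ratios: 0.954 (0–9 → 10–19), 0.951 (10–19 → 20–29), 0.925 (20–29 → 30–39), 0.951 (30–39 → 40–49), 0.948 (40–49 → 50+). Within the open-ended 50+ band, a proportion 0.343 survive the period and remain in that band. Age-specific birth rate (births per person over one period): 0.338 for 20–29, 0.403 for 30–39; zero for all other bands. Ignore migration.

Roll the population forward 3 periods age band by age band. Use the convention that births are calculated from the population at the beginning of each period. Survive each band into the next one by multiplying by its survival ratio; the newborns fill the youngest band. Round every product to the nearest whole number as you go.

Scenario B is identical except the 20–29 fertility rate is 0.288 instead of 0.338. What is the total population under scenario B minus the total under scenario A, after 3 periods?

-695

[period 1]
Births: 2650 * 0.338 = 896 ; 9450 * 0.403 = 3808 → total 4704
10–19: 2850 * 0.954 = 2719
20–29: 9800 * 0.951 = 9320
30–39: 2650 * 0.925 = 2451
40–49: 9450 * 0.951 = 8987
50+: 6900 * 0.948 + 3700 * 0.343 = 6541 + 1269 = 7810
Population now: 0–9=4704, 10–19=2719, 20–29=9320, 30–39=2451, 40–49=8987, 50+=7810
[period 2]
Births: 9320 * 0.338 = 3150 ; 2451 * 0.403 = 988 → total 4138
10–19: 4704 * 0.954 = 4488
20–29: 2719 * 0.951 = 2586
30–39: 9320 * 0.925 = 8621
40–49: 2451 * 0.951 = 2331
50+: 8987 * 0.948 + 7810 * 0.343 = 8520 + 2679 = 11199
Population now: 0–9=4138, 10–19=4488, 20–29=2586, 30–39=8621, 40–49=2331, 50+=11199
[period 3]
Births: 2586 * 0.338 = 874 ; 8621 * 0.403 = 3474 → total 4348
10–19: 4138 * 0.954 = 3948
20–29: 4488 * 0.951 = 4268
30–39: 2586 * 0.925 = 2392
40–49: 8621 * 0.951 = 8199
50+: 2331 * 0.948 + 11199 * 0.343 = 2210 + 3841 = 6051
Population now: 0–9=4348, 10–19=3948, 20–29=4268, 30–39=2392, 40–49=8199, 50+=6051
Scenario A total after 3 periods: 29206
Scenario B projection —
[period 1]
Births: 2650 * 0.288 = 763 ; 9450 * 0.403 = 3808 → total 4571
10–19: 2850 * 0.954 = 2719
20–29: 9800 * 0.951 = 9320
30–39: 2650 * 0.925 = 2451
40–49: 9450 * 0.951 = 8987
50+: 6900 * 0.948 + 3700 * 0.343 = 6541 + 1269 = 7810
Population now: 0–9=4571, 10–19=2719, 20–29=9320, 30–39=2451, 40–49=8987, 50+=7810
[period 2]
Births: 9320 * 0.288 = 2684 ; 2451 * 0.403 = 988 → total 3672
10–19: 4571 * 0.954 = 4361
20–29: 2719 * 0.951 = 2586
30–39: 9320 * 0.925 = 8621
40–49: 2451 * 0.951 = 2331
50+: 8987 * 0.948 + 7810 * 0.343 = 8520 + 2679 = 11199
Population now: 0–9=3672, 10–19=4361, 20–29=2586, 30–39=8621, 40–49=2331, 50+=11199
[period 3]
Births: 2586 * 0.288 = 745 ; 8621 * 0.403 = 3474 → total 4219
10–19: 3672 * 0.954 = 3503
20–29: 4361 * 0.951 = 4147
30–39: 2586 * 0.925 = 2392
40–49: 8621 * 0.951 = 8199
50+: 2331 * 0.948 + 11199 * 0.343 = 2210 + 3841 = 6051
Population now: 0–9=4219, 10–19=3503, 20–29=4147, 30–39=2392, 40–49=8199, 50+=6051
Scenario B total after 3 periods: 28511
Difference B − A = 28511 − 29206 = -695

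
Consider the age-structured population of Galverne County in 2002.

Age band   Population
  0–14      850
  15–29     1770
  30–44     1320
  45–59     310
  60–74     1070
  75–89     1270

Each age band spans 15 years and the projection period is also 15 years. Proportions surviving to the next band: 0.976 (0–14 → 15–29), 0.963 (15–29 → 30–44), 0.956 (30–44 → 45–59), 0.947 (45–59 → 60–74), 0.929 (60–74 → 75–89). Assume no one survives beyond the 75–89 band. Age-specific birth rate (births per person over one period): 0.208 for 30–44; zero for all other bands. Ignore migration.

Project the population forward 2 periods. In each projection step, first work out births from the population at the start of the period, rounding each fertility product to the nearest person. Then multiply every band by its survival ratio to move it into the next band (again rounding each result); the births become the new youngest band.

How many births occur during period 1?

275

(Groups numbered youngest = 1 to oldest = 6.)
Period 1.
Births: 1320 × 0.208 = 275
Group 2: 850 × 0.976 = 830
Group 3: 1770 × 0.963 = 1705
Group 4: 1320 × 0.956 = 1262
Group 5: 310 × 0.947 = 294
Group 6: 1070 × 0.929 = 994
Giving 275 / 830 / 1705 / 1262 / 294 / 994.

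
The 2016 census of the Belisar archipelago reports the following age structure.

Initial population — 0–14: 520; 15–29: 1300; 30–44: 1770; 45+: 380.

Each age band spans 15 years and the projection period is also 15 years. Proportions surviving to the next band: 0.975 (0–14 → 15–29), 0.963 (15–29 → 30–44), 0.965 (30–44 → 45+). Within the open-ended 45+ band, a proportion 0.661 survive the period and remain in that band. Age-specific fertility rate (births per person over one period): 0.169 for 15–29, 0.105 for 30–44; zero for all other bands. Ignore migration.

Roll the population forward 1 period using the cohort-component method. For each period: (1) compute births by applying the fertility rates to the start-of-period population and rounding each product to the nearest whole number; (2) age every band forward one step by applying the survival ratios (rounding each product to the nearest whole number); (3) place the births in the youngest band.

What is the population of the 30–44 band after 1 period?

1252

Let band 1 be 0–14 through band 4 = 45+.
Period 1.
Births: 1300 × 0.169 = 220  |  1770 × 0.105 = 186 → total 406
Band 2: 520 × 0.975 = 507
Band 3: 1300 × 0.963 = 1252
Band 4: 1770 × 0.965 + 380 × 0.661 = 1708 + 251 = 1959
→ [406, 507, 1252, 1959]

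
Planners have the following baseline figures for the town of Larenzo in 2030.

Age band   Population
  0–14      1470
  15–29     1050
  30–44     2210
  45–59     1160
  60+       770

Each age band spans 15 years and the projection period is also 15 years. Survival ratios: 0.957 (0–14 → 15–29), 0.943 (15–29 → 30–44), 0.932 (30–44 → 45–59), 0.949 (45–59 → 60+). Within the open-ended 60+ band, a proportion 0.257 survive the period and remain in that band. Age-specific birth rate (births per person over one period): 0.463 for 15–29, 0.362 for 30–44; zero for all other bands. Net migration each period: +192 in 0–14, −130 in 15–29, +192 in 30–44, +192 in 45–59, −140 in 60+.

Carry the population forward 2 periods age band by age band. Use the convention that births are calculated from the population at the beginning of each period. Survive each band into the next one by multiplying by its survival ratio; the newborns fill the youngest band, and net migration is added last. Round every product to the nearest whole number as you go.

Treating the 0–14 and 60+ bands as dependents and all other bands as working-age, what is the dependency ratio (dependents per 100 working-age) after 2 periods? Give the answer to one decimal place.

Period 1:
Births: 1050 * 0.463 = 486 ; 2210 * 0.362 = 800 ⇒ total 1286
15–29: 1470 * 0.957 = 1407
30–44: 1050 * 0.943 = 990
45–59: 2210 * 0.932 = 2060
60+: 1160 * 0.949 + 770 * 0.257 = 1101 + 198 = 1299
Net migration: 0–14 + 192 → 1478; 15–29 − 130 → 1277; 30–44 + 192 → 1182; 45–59 + 192 → 2252; 60+ − 140 → 1159
Giving 1478 / 1277 / 1182 / 2252 / 1159.
Period 2:
Births: 1277 * 0.463 = 591 ; 1182 * 0.362 = 428 ⇒ total 1019
15–29: 1478 * 0.957 = 1414
30–44: 1277 * 0.943 = 1204
45–59: 1182 * 0.932 = 1102
60+: 2252 * 0.949 + 1159 * 0.257 = 2137 + 298 = 2435
Net migration: 0–14 + 192 → 1211; 15–29 − 130 → 1284; 30–44 + 192 → 1396; 45–59 + 192 → 1294; 60+ − 140 → 2295
Giving 1211 / 1284 / 1396 / 1294 / 2295.
Dependents (band 0–14 + band 60+) = 1211 + 2295 = 3506; working-age = 3974; ratio = 3506/3974 × 100 = 88.2

88.2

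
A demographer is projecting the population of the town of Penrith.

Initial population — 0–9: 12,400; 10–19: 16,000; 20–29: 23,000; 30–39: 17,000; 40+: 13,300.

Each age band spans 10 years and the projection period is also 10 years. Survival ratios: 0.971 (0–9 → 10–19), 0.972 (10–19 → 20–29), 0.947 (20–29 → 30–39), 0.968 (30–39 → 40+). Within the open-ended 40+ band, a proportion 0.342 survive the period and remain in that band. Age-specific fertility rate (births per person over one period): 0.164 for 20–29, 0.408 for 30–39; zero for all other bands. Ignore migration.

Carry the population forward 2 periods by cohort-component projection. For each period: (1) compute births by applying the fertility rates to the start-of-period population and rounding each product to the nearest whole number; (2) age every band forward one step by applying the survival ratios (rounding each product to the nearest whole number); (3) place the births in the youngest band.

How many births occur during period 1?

10708

After projecting period 1:
Births: 23000 × 0.164 = 3772  |  17000 × 0.408 = 6936 — total 10708
10–19: 12400 × 0.971 = 12040
20–29: 16000 × 0.972 = 15552
30–39: 23000 × 0.947 = 21781
40+: 17000 × 0.968 + 13300 × 0.342 = 16456 + 4549 = 21005
Giving 10708 / 12040 / 15552 / 21781 / 21005.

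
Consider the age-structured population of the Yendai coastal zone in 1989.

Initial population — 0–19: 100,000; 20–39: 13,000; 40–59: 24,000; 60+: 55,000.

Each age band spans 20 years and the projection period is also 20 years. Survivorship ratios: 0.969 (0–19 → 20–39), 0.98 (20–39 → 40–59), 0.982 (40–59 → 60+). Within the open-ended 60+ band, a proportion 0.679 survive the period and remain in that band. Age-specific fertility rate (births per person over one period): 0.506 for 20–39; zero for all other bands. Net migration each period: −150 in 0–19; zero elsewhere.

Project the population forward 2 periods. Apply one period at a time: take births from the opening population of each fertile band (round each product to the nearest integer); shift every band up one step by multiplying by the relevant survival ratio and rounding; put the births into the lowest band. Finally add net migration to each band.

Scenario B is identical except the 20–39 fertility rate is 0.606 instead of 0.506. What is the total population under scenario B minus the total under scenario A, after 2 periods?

10949

[period 1]
Births: 13000 × 0.506 = 6578
20–39: 100000 × 0.969 = 96900
40–59: 13000 × 0.98 = 12740
60+: 24000 × 0.982 + 55000 × 0.679 = 23568 + 37345 = 60913
Net migration: 0–19 − 150 → 6428
Population now: 0–19=6428, 20–39=96900, 40–59=12740, 60+=60913
[period 2]
Births: 96900 × 0.506 = 49031
20–39: 6428 × 0.969 = 6229
40–59: 96900 × 0.98 = 94962
60+: 12740 × 0.982 + 60913 × 0.679 = 12511 + 41360 = 53871
Net migration: 0–19 − 150 → 48881
Population now: 0–19=48881, 20–39=6229, 40–59=94962, 60+=53871
Scenario A total after 2 periods: 203943
Scenario B projection —
[period 1]
Births: 13000 × 0.606 = 7878
20–39: 100000 × 0.969 = 96900
40–59: 13000 × 0.98 = 12740
60+: 24000 × 0.982 + 55000 × 0.679 = 23568 + 37345 = 60913
Net migration: 0–19 − 150 → 7728
Population now: 0–19=7728, 20–39=96900, 40–59=12740, 60+=60913
[period 2]
Births: 96900 × 0.606 = 58721
20–39: 7728 × 0.969 = 7488
40–59: 96900 × 0.98 = 94962
60+: 12740 × 0.982 + 60913 × 0.679 = 12511 + 41360 = 53871
Net migration: 0–19 − 150 → 58571
Population now: 0–19=58571, 20–39=7488, 40–59=94962, 60+=53871
Scenario B total after 2 periods: 214892
Difference B − A = 214892 − 203943 = 10949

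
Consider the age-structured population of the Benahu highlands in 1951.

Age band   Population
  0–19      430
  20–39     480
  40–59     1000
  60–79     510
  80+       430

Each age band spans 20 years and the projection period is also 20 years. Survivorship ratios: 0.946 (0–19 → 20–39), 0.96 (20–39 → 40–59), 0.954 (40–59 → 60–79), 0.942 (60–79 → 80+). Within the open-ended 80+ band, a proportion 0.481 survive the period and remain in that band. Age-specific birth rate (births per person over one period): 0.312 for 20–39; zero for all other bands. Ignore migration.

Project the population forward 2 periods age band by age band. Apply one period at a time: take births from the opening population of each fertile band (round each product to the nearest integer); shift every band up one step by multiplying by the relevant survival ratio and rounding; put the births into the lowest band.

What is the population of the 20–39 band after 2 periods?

142

Call the bands 1 to 5, youngest first.
After projecting period 1:
Births: 480 × 0.312 = 150
Band 2: 430 × 0.946 = 407
Band 3: 480 × 0.96 = 461
Band 4: 1000 × 0.954 = 954
Band 5: 510 × 0.942 + 430 × 0.481 = 480 + 207 = 687
→ [150, 407, 461, 954, 687]
After projecting period 2:
Births: 407 × 0.312 = 127
Band 2: 150 × 0.946 = 142
Band 3: 407 × 0.96 = 391
Band 4: 461 × 0.954 = 440
Band 5: 954 × 0.942 + 687 × 0.481 = 899 + 330 = 1229
→ [127, 142, 391, 440, 1229]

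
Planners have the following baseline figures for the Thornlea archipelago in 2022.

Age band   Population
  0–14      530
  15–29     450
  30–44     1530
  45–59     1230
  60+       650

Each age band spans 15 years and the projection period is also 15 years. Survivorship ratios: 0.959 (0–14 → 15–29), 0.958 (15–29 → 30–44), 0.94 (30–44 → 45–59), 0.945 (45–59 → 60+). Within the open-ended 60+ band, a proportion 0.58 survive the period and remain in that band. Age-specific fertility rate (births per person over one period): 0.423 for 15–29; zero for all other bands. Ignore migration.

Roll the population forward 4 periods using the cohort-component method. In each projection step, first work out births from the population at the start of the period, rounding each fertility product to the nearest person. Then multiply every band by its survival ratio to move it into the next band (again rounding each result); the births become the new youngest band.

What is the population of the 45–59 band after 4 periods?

164

Numbering the groups 1..5 from youngest to oldest:
After projecting period 1:
Births: 450 * 0.423 = 190
Group 2: 530 * 0.959 = 508
Group 3: 450 * 0.958 = 431
Group 4: 1530 * 0.94 = 1438
Group 5: 1230 * 0.945 + 650 * 0.58 = 1162 + 377 = 1539
Population now: 0–14=190, 15–29=508, 30–44=431, 45–59=1438, 60+=1539
After projecting period 2:
Births: 508 * 0.423 = 215
Group 2: 190 * 0.959 = 182
Group 3: 508 * 0.958 = 487
Group 4: 431 * 0.94 = 405
Group 5: 1438 * 0.945 + 1539 * 0.58 = 1359 + 893 = 2252
Population now: 0–14=215, 15–29=182, 30–44=487, 45–59=405, 60+=2252
After projecting period 3:
Births: 182 * 0.423 = 77
Group 2: 215 * 0.959 = 206
Group 3: 182 * 0.958 = 174
Group 4: 487 * 0.94 = 458
Group 5: 405 * 0.945 + 2252 * 0.58 = 383 + 1306 = 1689
Population now: 0–14=77, 15–29=206, 30–44=174, 45–59=458, 60+=1689
After projecting period 4:
Births: 206 * 0.423 = 87
Group 2: 77 * 0.959 = 74
Group 3: 206 * 0.958 = 197
Group 4: 174 * 0.94 = 164
Group 5: 458 * 0.945 + 1689 * 0.58 = 433 + 980 = 1413
Population now: 0–14=87, 15–29=74, 30–44=197, 45–59=164, 60+=1413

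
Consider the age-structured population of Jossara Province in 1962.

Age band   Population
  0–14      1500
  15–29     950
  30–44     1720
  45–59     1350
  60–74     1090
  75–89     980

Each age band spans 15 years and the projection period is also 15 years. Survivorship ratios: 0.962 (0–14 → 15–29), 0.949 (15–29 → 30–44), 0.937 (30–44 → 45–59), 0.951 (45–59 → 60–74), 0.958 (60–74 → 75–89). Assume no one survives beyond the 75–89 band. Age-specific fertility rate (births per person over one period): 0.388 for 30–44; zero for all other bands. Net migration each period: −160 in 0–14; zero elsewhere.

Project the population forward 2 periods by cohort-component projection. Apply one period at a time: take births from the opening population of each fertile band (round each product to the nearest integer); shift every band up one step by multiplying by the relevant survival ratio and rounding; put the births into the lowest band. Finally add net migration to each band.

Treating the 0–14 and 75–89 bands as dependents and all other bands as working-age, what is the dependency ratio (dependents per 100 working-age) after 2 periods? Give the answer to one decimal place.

Numbering the bands 1..6 from youngest to oldest:
[period 1]
Births: 1720 × 0.388 = 667
Band 2: 1500 × 0.962 = 1443
Band 3: 950 × 0.949 = 902
Band 4: 1720 × 0.937 = 1612
Band 5: 1350 × 0.951 = 1284
Band 6: 1090 × 0.958 = 1044
Net migration: Band 1 − 160 → 507
→ [507, 1443, 902, 1612, 1284, 1044]
[period 2]
Births: 902 × 0.388 = 350
Band 2: 507 × 0.962 = 488
Band 3: 1443 × 0.949 = 1369
Band 4: 902 × 0.937 = 845
Band 5: 1612 × 0.951 = 1533
Band 6: 1284 × 0.958 = 1230
Net migration: Band 1 − 160 → 190
→ [190, 488, 1369, 845, 1533, 1230]
Dependents (band 0–14 + band 75–89) = 190 + 1230 = 1420; working-age = 4235; ratio = 1420/4235 × 100 = 33.5

33.5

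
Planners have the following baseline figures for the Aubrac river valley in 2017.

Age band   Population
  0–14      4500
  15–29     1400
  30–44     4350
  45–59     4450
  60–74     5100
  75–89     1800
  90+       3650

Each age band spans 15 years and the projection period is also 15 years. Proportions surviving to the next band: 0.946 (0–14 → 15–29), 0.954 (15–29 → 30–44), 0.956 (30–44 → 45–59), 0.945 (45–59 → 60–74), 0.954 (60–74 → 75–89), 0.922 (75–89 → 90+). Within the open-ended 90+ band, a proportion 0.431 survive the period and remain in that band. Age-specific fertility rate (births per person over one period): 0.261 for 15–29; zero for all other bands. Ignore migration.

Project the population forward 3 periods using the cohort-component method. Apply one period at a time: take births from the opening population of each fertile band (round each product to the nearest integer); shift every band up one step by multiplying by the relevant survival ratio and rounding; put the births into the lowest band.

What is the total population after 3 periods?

16541

Numbering the bands 1..7 from youngest to oldest:
Period 1.
Births: 1400 * 0.261 = 365
Band 2: 4500 * 0.946 = 4257
Band 3: 1400 * 0.954 = 1336
Band 4: 4350 * 0.956 = 4159
Band 5: 4450 * 0.945 = 4205
Band 6: 5100 * 0.954 = 4865
Band 7: 1800 * 0.922 + 3650 * 0.431 = 1660 + 1573 = 3233
Giving 365 / 4257 / 1336 / 4159 / 4205 / 4865 / 3233.
Period 2.
Births: 4257 * 0.261 = 1111
Band 2: 365 * 0.946 = 345
Band 3: 4257 * 0.954 = 4061
Band 4: 1336 * 0.956 = 1277
Band 5: 4159 * 0.945 = 3930
Band 6: 4205 * 0.954 = 4012
Band 7: 4865 * 0.922 + 3233 * 0.431 = 4486 + 1393 = 5879
Giving 1111 / 345 / 4061 / 1277 / 3930 / 4012 / 5879.
Period 3.
Births: 345 * 0.261 = 90
Band 2: 1111 * 0.946 = 1051
Band 3: 345 * 0.954 = 329
Band 4: 4061 * 0.956 = 3882
Band 5: 1277 * 0.945 = 1207
Band 6: 3930 * 0.954 = 3749
Band 7: 4012 * 0.922 + 5879 * 0.431 = 3699 + 2534 = 6233
Giving 90 / 1051 / 329 / 3882 / 1207 / 3749 / 6233.
Total after period 3: 90 + 1051 + 329 + 3882 + 1207 + 3749 + 6233 = 16541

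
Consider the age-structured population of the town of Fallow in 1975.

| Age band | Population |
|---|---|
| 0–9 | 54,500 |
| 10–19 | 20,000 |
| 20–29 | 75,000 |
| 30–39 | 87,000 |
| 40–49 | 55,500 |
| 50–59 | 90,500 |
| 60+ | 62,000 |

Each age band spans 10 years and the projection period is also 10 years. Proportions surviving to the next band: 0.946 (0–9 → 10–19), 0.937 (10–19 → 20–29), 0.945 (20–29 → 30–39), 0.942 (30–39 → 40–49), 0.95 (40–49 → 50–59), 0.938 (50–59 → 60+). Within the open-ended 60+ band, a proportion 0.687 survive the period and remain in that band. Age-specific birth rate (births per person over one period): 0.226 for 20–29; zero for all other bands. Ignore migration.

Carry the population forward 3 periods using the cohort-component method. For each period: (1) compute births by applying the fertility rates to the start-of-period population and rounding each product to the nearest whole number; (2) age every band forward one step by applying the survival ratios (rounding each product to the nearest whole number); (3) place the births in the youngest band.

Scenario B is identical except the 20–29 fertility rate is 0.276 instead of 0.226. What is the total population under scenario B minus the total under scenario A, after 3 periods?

Period 1:
Births: 75000 * 0.226 = 16950
10–19: 54500 * 0.946 = 51557
20–29: 20000 * 0.937 = 18740
30–39: 75000 * 0.945 = 70875
40–49: 87000 * 0.942 = 81954
50–59: 55500 * 0.95 = 52725
60+: 90500 * 0.938 + 62000 * 0.687 = 84889 + 42594 = 127483
Population now: 0–9=16950, 10–19=51557, 20–29=18740, 30–39=70875, 40–49=81954, 50–59=52725, 60+=127483
Period 2:
Births: 18740 * 0.226 = 4235
10–19: 16950 * 0.946 = 16035
20–29: 51557 * 0.937 = 48309
30–39: 18740 * 0.945 = 17709
40–49: 70875 * 0.942 = 66764
50–59: 81954 * 0.95 = 77856
60+: 52725 * 0.938 + 127483 * 0.687 = 49456 + 87581 = 137037
Population now: 0–9=4235, 10–19=16035, 20–29=48309, 30–39=17709, 40–49=66764, 50–59=77856, 60+=137037
Period 3:
Births: 48309 * 0.226 = 10918
10–19: 4235 * 0.946 = 4006
20–29: 16035 * 0.937 = 15025
30–39: 48309 * 0.945 = 45652
40–49: 17709 * 0.942 = 16682
50–59: 66764 * 0.95 = 63426
60+: 77856 * 0.938 + 137037 * 0.687 = 73029 + 94144 = 167173
Population now: 0–9=10918, 10–19=4006, 20–29=15025, 30–39=45652, 40–49=16682, 50–59=63426, 60+=167173
Scenario A total after 3 periods: 322882
Scenario B projection —
Period 1:
Births: 75000 * 0.276 = 20700
10–19: 54500 * 0.946 = 51557
20–29: 20000 * 0.937 = 18740
30–39: 75000 * 0.945 = 70875
40–49: 87000 * 0.942 = 81954
50–59: 55500 * 0.95 = 52725
60+: 90500 * 0.938 + 62000 * 0.687 = 84889 + 42594 = 127483
Population now: 0–9=20700, 10–19=51557, 20–29=18740, 30–39=70875, 40–49=81954, 50–59=52725, 60+=127483
Period 2:
Births: 18740 * 0.276 = 5172
10–19: 20700 * 0.946 = 19582
20–29: 51557 * 0.937 = 48309
30–39: 18740 * 0.945 = 17709
40–49: 70875 * 0.942 = 66764
50–59: 81954 * 0.95 = 77856
60+: 52725 * 0.938 + 127483 * 0.687 = 49456 + 87581 = 137037
Population now: 0–9=5172, 10–19=19582, 20–29=48309, 30–39=17709, 40–49=66764, 50–59=77856, 60+=137037
Period 3:
Births: 48309 * 0.276 = 13333
10–19: 5172 * 0.946 = 4893
20–29: 19582 * 0.937 = 18348
30–39: 48309 * 0.945 = 45652
40–49: 17709 * 0.942 = 16682
50–59: 66764 * 0.95 = 63426
60+: 77856 * 0.938 + 137037 * 0.687 = 73029 + 94144 = 167173
Population now: 0–9=13333, 10–19=4893, 20–29=18348, 30–39=45652, 40–49=16682, 50–59=63426, 60+=167173
Scenario B total after 3 periods: 329507
Difference B − A = 329507 − 322882 = 6625

6625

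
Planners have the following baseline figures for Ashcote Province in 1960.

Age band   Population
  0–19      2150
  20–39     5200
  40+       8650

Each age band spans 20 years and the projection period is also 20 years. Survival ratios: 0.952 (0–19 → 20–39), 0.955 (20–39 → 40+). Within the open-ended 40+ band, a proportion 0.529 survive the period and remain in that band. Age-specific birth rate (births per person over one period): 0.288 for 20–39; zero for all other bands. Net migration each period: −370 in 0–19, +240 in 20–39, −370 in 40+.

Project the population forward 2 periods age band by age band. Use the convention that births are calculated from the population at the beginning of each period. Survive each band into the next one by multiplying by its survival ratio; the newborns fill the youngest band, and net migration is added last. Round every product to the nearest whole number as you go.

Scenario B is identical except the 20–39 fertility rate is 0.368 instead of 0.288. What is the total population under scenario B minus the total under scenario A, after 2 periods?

579

— Period 1 —
Births: 5200 × 0.288 = 1498
20–39: 2150 × 0.952 = 2047
40+: 5200 × 0.955 + 8650 × 0.529 = 4966 + 4576 = 9542
Net migration: 0–19 − 370 → 1128; 20–39 + 240 → 2287; 40+ − 370 → 9172
Population now: 0–19=1128, 20–39=2287, 40+=9172
— Period 2 —
Births: 2287 × 0.288 = 659
20–39: 1128 × 0.952 = 1074
40+: 2287 × 0.955 + 9172 × 0.529 = 2184 + 4852 = 7036
Net migration: 0–19 − 370 → 289; 20–39 + 240 → 1314; 40+ − 370 → 6666
Population now: 0–19=289, 20–39=1314, 40+=6666
Scenario A total after 2 periods: 8269
Scenario B projection —
— Period 1 —
Births: 5200 × 0.368 = 1914
20–39: 2150 × 0.952 = 2047
40+: 5200 × 0.955 + 8650 × 0.529 = 4966 + 4576 = 9542
Net migration: 0–19 − 370 → 1544; 20–39 + 240 → 2287; 40+ − 370 → 9172
Population now: 0–19=1544, 20–39=2287, 40+=9172
— Period 2 —
Births: 2287 × 0.368 = 842
20–39: 1544 × 0.952 = 1470
40+: 2287 × 0.955 + 9172 × 0.529 = 2184 + 4852 = 7036
Net migration: 0–19 − 370 → 472; 20–39 + 240 → 1710; 40+ − 370 → 6666
Population now: 0–19=472, 20–39=1710, 40+=6666
Scenario B total after 2 periods: 8848
Difference B − A = 8848 − 8269 = 579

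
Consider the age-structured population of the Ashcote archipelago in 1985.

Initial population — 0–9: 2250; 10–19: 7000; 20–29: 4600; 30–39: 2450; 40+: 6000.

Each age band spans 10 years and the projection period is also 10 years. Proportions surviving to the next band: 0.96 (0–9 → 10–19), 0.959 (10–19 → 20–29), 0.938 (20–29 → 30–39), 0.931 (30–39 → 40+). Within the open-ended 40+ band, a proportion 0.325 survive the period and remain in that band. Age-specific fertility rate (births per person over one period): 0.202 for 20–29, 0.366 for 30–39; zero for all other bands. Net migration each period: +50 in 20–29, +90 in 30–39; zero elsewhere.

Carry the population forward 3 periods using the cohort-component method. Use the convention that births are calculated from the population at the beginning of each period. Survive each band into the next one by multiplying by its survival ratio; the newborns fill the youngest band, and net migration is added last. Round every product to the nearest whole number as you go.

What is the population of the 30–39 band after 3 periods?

2079

Let group 1 be 0–9 through group 5 = 40+.
After projecting period 1:
Births: 4600 × 0.202 = 929  |  2450 × 0.366 = 897 — total 1826
Group 2: 2250 × 0.96 = 2160
Group 3: 7000 × 0.959 = 6713
Group 4: 4600 × 0.938 = 4315
Group 5: 2450 × 0.931 + 6000 × 0.325 = 2281 + 1950 = 4231
Net migration: Group 3 + 50 → 6763; Group 4 + 90 → 4405
Giving 1826 / 2160 / 6763 / 4405 / 4231.
After projecting period 2:
Births: 6763 × 0.202 = 1366  |  4405 × 0.366 = 1612 — total 2978
Group 2: 1826 × 0.96 = 1753
Group 3: 2160 × 0.959 = 2071
Group 4: 6763 × 0.938 = 6344
Group 5: 4405 × 0.931 + 4231 × 0.325 = 4101 + 1375 = 5476
Net migration: Group 3 + 50 → 2121; Group 4 + 90 → 6434
Giving 2978 / 1753 / 2121 / 6434 / 5476.
After projecting period 3:
Births: 2121 × 0.202 = 428  |  6434 × 0.366 = 2355 — total 2783
Group 2: 2978 × 0.96 = 2859
Group 3: 1753 × 0.959 = 1681
Group 4: 2121 × 0.938 = 1989
Group 5: 6434 × 0.931 + 5476 × 0.325 = 5990 + 1780 = 7770
Net migration: Group 3 + 50 → 1731; Group 4 + 90 → 2079
Giving 2783 / 2859 / 1731 / 2079 / 7770.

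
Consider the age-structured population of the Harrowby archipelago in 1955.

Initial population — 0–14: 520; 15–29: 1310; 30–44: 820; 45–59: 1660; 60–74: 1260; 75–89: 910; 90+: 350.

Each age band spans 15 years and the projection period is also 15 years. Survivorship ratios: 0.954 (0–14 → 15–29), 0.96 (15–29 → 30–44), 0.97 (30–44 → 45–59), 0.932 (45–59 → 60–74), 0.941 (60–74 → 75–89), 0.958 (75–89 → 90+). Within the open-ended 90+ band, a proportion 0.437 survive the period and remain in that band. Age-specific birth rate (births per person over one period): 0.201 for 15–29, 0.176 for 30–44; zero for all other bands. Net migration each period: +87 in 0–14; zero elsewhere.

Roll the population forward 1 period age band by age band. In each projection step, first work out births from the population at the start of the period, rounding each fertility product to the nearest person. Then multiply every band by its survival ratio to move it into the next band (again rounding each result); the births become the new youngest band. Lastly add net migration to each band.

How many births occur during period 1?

407

— Period 1 —
Births: 1310 * 0.201 = 263, 820 * 0.176 = 144 → total 407
15–29: 520 * 0.954 = 496
30–44: 1310 * 0.96 = 1258
45–59: 820 * 0.97 = 795
60–74: 1660 * 0.932 = 1547
75–89: 1260 * 0.941 = 1186
90+: 910 * 0.958 + 350 * 0.437 = 872 + 153 = 1025
Net migration: 0–14 + 87 → 494
Giving 494 / 496 / 1258 / 795 / 1547 / 1186 / 1025.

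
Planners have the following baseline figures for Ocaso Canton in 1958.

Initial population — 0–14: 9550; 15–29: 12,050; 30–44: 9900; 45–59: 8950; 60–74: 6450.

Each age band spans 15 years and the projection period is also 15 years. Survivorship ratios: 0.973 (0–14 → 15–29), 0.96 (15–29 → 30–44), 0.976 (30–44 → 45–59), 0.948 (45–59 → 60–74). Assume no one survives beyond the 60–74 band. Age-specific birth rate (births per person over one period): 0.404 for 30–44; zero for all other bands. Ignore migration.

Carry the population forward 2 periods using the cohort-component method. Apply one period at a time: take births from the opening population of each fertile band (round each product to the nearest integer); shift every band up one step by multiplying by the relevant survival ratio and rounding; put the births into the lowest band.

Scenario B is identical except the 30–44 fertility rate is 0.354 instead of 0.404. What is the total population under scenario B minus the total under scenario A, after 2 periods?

Numbering the groups 1..5 from youngest to oldest:
Period 1.
Births: 9900 × 0.404 = 4000
Group 2: 9550 × 0.973 = 9292
Group 3: 12050 × 0.96 = 11568
Group 4: 9900 × 0.976 = 9662
Group 5: 8950 × 0.948 = 8485
End of period: [4000, 9292, 11568, 9662, 8485]
Period 2.
Births: 11568 × 0.404 = 4673
Group 2: 4000 × 0.973 = 3892
Group 3: 9292 × 0.96 = 8920
Group 4: 11568 × 0.976 = 11290
Group 5: 9662 × 0.948 = 9160
End of period: [4673, 3892, 8920, 11290, 9160]
Scenario A total after 2 periods: 37935
Scenario B projection —
Period 1.
Births: 9900 × 0.354 = 3505
Group 2: 9550 × 0.973 = 9292
Group 3: 12050 × 0.96 = 11568
Group 4: 9900 × 0.976 = 9662
Group 5: 8950 × 0.948 = 8485
End of period: [3505, 9292, 11568, 9662, 8485]
Period 2.
Births: 11568 × 0.354 = 4095
Group 2: 3505 × 0.973 = 3410
Group 3: 9292 × 0.96 = 8920
Group 4: 11568 × 0.976 = 11290
Group 5: 9662 × 0.948 = 9160
End of period: [4095, 3410, 8920, 11290, 9160]
Scenario B total after 2 periods: 36875
Difference B − A = 36875 − 37935 = -1060

-1060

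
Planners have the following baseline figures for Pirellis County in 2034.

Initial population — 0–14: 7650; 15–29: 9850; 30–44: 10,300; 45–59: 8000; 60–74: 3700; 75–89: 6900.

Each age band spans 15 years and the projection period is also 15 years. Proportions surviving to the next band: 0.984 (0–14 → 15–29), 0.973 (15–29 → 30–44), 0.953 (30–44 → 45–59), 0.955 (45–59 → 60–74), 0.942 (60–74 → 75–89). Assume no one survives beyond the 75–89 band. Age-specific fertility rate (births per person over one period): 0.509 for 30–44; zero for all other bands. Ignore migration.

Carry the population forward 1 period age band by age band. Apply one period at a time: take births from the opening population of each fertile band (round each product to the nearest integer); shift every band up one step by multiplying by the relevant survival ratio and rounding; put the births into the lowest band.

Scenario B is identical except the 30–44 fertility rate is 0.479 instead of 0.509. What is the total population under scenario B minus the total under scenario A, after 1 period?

-309

— Period 1 —
Births: 10300 × 0.509 = 5243
15–29: 7650 × 0.984 = 7528
30–44: 9850 × 0.973 = 9584
45–59: 10300 × 0.953 = 9816
60–74: 8000 × 0.955 = 7640
75–89: 3700 × 0.942 = 3485
Population now: 0–14=5243, 15–29=7528, 30–44=9584, 45–59=9816, 60–74=7640, 75–89=3485
Scenario A total after 1 period: 43296
Scenario B projection —
— Period 1 —
Births: 10300 × 0.479 = 4934
15–29: 7650 × 0.984 = 7528
30–44: 9850 × 0.973 = 9584
45–59: 10300 × 0.953 = 9816
60–74: 8000 × 0.955 = 7640
75–89: 3700 × 0.942 = 3485
Population now: 0–14=4934, 15–29=7528, 30–44=9584, 45–59=9816, 60–74=7640, 75–89=3485
Scenario B total after 1 period: 42987
Difference B − A = 42987 − 43296 = -309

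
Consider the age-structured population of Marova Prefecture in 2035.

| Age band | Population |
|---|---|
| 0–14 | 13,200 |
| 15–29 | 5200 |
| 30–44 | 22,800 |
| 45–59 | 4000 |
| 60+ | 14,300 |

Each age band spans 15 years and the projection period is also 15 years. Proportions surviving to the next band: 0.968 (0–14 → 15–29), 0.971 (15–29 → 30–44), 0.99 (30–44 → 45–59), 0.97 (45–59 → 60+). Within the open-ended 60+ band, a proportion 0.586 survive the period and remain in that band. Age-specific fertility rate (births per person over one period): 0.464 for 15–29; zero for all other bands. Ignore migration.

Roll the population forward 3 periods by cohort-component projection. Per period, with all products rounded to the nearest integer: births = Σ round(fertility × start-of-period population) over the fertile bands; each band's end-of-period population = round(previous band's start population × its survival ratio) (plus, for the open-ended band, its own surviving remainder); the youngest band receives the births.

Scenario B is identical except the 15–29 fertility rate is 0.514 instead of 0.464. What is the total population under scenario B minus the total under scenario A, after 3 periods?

[period 1]
Births: 5200 * 0.464 = 2413
15–29: 13200 * 0.968 = 12778
30–44: 5200 * 0.971 = 5049
45–59: 22800 * 0.99 = 22572
60+: 4000 * 0.97 + 14300 * 0.586 = 3880 + 8380 = 12260
→ [2413, 12778, 5049, 22572, 12260]
[period 2]
Births: 12778 * 0.464 = 5929
15–29: 2413 * 0.968 = 2336
30–44: 12778 * 0.971 = 12407
45–59: 5049 * 0.99 = 4999
60+: 22572 * 0.97 + 12260 * 0.586 = 21895 + 7184 = 29079
→ [5929, 2336, 12407, 4999, 29079]
[period 3]
Births: 2336 * 0.464 = 1084
15–29: 5929 * 0.968 = 5739
30–44: 2336 * 0.971 = 2268
45–59: 12407 * 0.99 = 12283
60+: 4999 * 0.97 + 29079 * 0.586 = 4849 + 17040 = 21889
→ [1084, 5739, 2268, 12283, 21889]
Scenario A total after 3 periods: 43263
Scenario B projection —
[period 1]
Births: 5200 * 0.514 = 2673
15–29: 13200 * 0.968 = 12778
30–44: 5200 * 0.971 = 5049
45–59: 22800 * 0.99 = 22572
60+: 4000 * 0.97 + 14300 * 0.586 = 3880 + 8380 = 12260
→ [2673, 12778, 5049, 22572, 12260]
[period 2]
Births: 12778 * 0.514 = 6568
15–29: 2673 * 0.968 = 2587
30–44: 12778 * 0.971 = 12407
45–59: 5049 * 0.99 = 4999
60+: 22572 * 0.97 + 12260 * 0.586 = 21895 + 7184 = 29079
→ [6568, 2587, 12407, 4999, 29079]
[period 3]
Births: 2587 * 0.514 = 1330
15–29: 6568 * 0.968 = 6358
30–44: 2587 * 0.971 = 2512
45–59: 12407 * 0.99 = 12283
60+: 4999 * 0.97 + 29079 * 0.586 = 4849 + 17040 = 21889
→ [1330, 6358, 2512, 12283, 21889]
Scenario B total after 3 periods: 44372
Difference B − A = 44372 − 43263 = 1109

1109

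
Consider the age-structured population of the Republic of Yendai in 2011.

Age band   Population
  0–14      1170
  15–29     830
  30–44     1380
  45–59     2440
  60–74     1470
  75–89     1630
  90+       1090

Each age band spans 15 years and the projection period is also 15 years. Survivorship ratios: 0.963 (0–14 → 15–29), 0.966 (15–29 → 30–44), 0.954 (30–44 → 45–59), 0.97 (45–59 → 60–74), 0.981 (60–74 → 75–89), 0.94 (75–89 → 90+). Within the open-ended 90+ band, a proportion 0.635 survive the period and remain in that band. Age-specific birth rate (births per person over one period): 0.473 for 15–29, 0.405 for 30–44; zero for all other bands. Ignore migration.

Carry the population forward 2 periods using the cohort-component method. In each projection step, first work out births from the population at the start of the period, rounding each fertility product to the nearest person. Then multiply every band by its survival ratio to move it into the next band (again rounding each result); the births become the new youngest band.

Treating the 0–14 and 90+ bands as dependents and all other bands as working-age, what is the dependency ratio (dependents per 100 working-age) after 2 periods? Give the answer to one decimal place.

56.9

Period 1.
Births: 830 * 0.473 = 393 ; 1380 * 0.405 = 559 ⇒ total 952
15–29: 1170 * 0.963 = 1127
30–44: 830 * 0.966 = 802
45–59: 1380 * 0.954 = 1317
60–74: 2440 * 0.97 = 2367
75–89: 1470 * 0.981 = 1442
90+: 1630 * 0.94 + 1090 * 0.635 = 1532 + 692 = 2224
Population now: 0–14=952, 15–29=1127, 30–44=802, 45–59=1317, 60–74=2367, 75–89=1442, 90+=2224
Period 2.
Births: 1127 * 0.473 = 533 ; 802 * 0.405 = 325 ⇒ total 858
15–29: 952 * 0.963 = 917
30–44: 1127 * 0.966 = 1089
45–59: 802 * 0.954 = 765
60–74: 1317 * 0.97 = 1277
75–89: 2367 * 0.981 = 2322
90+: 1442 * 0.94 + 2224 * 0.635 = 1355 + 1412 = 2767
Population now: 0–14=858, 15–29=917, 30–44=1089, 45–59=765, 60–74=1277, 75–89=2322, 90+=2767
Dependents (band 0–14 + band 90+) = 858 + 2767 = 3625; working-age = 6370; ratio = 3625/6370 × 100 = 56.9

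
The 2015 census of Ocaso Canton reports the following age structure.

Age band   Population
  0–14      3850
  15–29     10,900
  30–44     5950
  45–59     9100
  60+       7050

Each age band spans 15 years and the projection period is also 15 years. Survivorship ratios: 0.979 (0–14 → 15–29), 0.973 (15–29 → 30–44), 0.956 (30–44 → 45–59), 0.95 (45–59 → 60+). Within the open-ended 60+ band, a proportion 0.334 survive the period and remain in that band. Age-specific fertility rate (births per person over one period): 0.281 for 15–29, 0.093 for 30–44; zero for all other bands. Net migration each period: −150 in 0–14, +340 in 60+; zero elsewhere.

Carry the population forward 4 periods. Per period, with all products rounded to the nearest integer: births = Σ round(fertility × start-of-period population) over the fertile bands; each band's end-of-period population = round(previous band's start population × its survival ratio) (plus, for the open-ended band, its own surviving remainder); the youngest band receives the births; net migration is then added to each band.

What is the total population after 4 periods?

14824

Let band 1 be 0–14 through band 5 = 60+.
After projecting period 1:
Births: 10900 * 0.281 = 3063  |  5950 * 0.093 = 553 — total 3616
Band 2: 3850 * 0.979 = 3769
Band 3: 10900 * 0.973 = 10606
Band 4: 5950 * 0.956 = 5688
Band 5: 9100 * 0.95 + 7050 * 0.334 = 8645 + 2355 = 11000
Net migration: Band 1 − 150 → 3466; Band 5 + 340 → 11340
Giving 3466 / 3769 / 10606 / 5688 / 11340.
After projecting period 2:
Births: 3769 * 0.281 = 1059  |  10606 * 0.093 = 986 — total 2045
Band 2: 3466 * 0.979 = 3393
Band 3: 3769 * 0.973 = 3667
Band 4: 10606 * 0.956 = 10139
Band 5: 5688 * 0.95 + 11340 * 0.334 = 5404 + 3788 = 9192
Net migration: Band 1 − 150 → 1895; Band 5 + 340 → 9532
Giving 1895 / 3393 / 3667 / 10139 / 9532.
After projecting period 3:
Births: 3393 * 0.281 = 953  |  3667 * 0.093 = 341 — total 1294
Band 2: 1895 * 0.979 = 1855
Band 3: 3393 * 0.973 = 3301
Band 4: 3667 * 0.956 = 3506
Band 5: 10139 * 0.95 + 9532 * 0.334 = 9632 + 3184 = 12816
Net migration: Band 1 − 150 → 1144; Band 5 + 340 → 13156
Giving 1144 / 1855 / 3301 / 3506 / 13156.
After projecting period 4:
Births: 1855 * 0.281 = 521  |  3301 * 0.093 = 307 — total 828
Band 2: 1144 * 0.979 = 1120
Band 3: 1855 * 0.973 = 1805
Band 4: 3301 * 0.956 = 3156
Band 5: 3506 * 0.95 + 13156 * 0.334 = 3331 + 4394 = 7725
Net migration: Band 1 − 150 → 678; Band 5 + 340 → 8065
Giving 678 / 1120 / 1805 / 3156 / 8065.
Total after period 4: 678 + 1120 + 1805 + 3156 + 8065 = 14824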